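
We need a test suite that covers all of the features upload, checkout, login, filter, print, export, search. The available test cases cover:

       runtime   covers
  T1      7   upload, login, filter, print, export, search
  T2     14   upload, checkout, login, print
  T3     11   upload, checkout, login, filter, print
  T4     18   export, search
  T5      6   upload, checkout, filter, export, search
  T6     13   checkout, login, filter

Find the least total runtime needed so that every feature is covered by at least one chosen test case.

T1, T5 cover every feature at runtime 7 + 6 = 13.
Any cover uses at least 2 test cases; among all covering selections none totals below 13.

13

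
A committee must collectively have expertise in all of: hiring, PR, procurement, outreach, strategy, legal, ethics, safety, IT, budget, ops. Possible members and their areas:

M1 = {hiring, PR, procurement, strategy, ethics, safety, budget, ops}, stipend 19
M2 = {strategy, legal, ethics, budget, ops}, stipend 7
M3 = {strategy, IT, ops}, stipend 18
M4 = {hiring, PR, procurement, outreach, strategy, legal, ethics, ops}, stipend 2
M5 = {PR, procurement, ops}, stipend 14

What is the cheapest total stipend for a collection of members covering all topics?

M1, M3, M4 cover every topic at stipend 19 + 18 + 2 = 39.
Any cover uses at least 3 members; among all covering selections none totals below 39.
Greedy by coverage-per-stipend would pick M4, M2, M3, M1 for 46 — worse than the optimum 39.

39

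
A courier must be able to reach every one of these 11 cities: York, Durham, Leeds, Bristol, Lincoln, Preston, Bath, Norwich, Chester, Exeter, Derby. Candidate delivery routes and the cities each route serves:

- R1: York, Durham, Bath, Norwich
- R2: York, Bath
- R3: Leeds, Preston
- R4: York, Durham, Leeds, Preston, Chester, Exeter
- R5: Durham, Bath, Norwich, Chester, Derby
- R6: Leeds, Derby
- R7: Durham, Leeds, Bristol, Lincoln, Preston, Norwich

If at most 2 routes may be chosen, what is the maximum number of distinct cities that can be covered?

9

Choosing R4, R5 covers {York, Durham, Leeds, Preston, Bath, Norwich, Chester, Exeter, Derby} — 9 cities.
No choice of 2 routes does better; here Bristol, Lincoln are left uncovered.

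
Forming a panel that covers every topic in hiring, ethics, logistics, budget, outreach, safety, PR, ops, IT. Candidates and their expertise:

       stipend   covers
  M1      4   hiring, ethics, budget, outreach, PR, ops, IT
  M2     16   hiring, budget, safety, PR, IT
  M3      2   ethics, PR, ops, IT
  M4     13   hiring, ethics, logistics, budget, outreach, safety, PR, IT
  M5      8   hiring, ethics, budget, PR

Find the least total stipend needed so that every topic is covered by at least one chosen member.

M3, M4 cover every topic at stipend 2 + 13 = 15.
Any cover uses at least 2 members; among all covering selections none totals below 15.
Greedy by coverage-per-stipend would pick M3, M1, M4 for 19 — worse than the optimum 15.

15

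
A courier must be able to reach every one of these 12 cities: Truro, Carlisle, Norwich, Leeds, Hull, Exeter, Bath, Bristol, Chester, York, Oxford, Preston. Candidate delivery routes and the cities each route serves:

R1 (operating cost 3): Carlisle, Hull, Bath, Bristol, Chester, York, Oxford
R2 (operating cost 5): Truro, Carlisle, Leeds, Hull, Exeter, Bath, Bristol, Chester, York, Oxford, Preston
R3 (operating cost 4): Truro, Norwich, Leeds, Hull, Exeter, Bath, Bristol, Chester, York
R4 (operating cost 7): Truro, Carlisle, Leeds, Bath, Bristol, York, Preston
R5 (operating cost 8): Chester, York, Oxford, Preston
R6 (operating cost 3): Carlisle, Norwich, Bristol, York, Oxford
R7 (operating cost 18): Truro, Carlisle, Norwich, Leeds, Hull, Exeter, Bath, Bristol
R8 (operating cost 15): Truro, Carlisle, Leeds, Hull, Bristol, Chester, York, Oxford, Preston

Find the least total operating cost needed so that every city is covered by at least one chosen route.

R2, R6 cover every city at operating cost 5 + 3 = 8.
Any cover uses at least 2 routes; among all covering selections none totals below 8.

8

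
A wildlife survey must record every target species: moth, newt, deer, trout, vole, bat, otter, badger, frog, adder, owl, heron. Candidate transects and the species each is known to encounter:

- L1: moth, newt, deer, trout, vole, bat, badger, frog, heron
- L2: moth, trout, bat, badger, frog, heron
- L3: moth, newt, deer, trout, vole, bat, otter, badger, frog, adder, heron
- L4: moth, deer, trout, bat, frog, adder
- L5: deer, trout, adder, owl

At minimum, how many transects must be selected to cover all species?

L3, L5 together cover {moth, newt, deer, trout, vole, bat, otter, badger, frog, adder, owl, heron} — every species.
No single transect contains all 12 species, so 2 is optimal.

2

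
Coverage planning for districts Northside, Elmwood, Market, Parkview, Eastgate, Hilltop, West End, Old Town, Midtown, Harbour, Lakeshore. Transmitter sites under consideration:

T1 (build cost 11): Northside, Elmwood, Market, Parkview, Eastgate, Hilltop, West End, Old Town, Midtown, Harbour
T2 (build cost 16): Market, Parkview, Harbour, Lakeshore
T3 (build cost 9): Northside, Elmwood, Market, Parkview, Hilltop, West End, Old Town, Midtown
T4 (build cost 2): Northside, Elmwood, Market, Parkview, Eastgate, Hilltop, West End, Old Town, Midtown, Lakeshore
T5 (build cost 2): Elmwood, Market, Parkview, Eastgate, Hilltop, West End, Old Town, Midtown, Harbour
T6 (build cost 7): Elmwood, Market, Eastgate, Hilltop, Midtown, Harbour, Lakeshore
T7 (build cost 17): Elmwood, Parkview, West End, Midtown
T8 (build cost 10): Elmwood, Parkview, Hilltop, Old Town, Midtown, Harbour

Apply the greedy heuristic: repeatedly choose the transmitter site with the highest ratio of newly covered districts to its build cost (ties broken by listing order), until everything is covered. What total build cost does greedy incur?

4

Pick 1: T4 adds 10 new (Northside, Elmwood, Market, Parkview, Eastgate, Hilltop, West End, Old Town, Midtown, Lakeshore) at build cost 2 (ratio 10/2).
Pick 2: T5 adds 1 new (Harbour) at build cost 2 (ratio 1/2).
Greedy total build cost: 2 + 2 = 4.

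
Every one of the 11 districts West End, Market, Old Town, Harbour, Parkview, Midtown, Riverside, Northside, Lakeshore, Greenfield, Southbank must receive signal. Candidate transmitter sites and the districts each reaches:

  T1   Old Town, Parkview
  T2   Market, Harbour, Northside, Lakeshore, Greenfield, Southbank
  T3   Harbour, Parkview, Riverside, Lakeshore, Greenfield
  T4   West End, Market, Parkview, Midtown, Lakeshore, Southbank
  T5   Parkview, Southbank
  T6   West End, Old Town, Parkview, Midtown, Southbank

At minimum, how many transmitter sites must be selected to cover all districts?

3

T2, T3, T6 together cover {West End, Market, Old Town, Harbour, Parkview, Midtown, Riverside, Northside, Lakeshore, Greenfield, Southbank} — every district.
No 2 of the 6 transmitter sites cover everything (all 15 pairs fall short), so 3 is minimum.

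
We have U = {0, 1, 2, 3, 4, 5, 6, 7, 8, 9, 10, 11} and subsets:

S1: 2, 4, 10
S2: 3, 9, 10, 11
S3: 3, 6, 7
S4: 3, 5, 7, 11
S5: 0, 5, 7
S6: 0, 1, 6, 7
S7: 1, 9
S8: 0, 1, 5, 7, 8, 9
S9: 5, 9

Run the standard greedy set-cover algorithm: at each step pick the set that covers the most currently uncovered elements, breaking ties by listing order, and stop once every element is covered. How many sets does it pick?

Pick 1: S8 covers 6 new elements (0, 1, 5, 7, 8, 9).
Pick 2: S1 covers 3 new elements (2, 4, 10).
Pick 3: S2 covers 2 new elements (3, 11).
Pick 4: S3 covers 1 new elements (6).
Greedy uses 4 sets.

4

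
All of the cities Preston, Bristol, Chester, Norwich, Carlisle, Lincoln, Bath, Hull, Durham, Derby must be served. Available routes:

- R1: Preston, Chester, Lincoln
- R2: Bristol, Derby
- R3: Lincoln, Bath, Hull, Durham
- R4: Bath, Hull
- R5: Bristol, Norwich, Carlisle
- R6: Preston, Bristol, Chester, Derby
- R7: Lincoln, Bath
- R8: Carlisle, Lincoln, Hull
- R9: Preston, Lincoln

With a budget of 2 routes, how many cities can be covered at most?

Choosing R3, R6 covers {Preston, Bristol, Chester, Lincoln, Bath, Hull, Durham, Derby} — 8 cities.
No choice of 2 routes does better; here Norwich, Carlisle are left uncovered.

8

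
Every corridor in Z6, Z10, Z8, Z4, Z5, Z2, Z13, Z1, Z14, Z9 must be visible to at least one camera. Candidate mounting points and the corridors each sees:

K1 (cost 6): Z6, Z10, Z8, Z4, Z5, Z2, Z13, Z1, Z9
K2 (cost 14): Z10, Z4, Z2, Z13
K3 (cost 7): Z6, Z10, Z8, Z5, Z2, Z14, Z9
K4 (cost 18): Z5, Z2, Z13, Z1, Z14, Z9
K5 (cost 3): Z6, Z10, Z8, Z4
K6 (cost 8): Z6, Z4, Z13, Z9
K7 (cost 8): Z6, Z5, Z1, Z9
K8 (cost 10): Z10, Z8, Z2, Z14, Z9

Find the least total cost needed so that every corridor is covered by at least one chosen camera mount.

13

K1, K3 cover every corridor at cost 6 + 7 = 13.
Any cover uses at least 2 camera mounts; among all covering selections none totals below 13.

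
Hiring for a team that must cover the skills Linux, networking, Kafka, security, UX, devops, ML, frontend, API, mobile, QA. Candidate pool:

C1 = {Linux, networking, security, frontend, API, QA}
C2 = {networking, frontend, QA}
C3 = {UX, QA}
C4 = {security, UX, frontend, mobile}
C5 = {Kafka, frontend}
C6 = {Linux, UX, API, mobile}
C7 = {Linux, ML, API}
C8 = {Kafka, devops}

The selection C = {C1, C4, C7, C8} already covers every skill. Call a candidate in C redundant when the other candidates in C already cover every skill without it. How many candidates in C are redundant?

Drop C1: networking, QA uncovered — not redundant.
Drop C4: UX, mobile uncovered — not redundant.
Drop C7: ML uncovered — not redundant.
Drop C8: Kafka, devops uncovered — not redundant.
None of the candidates in C is redundant.

0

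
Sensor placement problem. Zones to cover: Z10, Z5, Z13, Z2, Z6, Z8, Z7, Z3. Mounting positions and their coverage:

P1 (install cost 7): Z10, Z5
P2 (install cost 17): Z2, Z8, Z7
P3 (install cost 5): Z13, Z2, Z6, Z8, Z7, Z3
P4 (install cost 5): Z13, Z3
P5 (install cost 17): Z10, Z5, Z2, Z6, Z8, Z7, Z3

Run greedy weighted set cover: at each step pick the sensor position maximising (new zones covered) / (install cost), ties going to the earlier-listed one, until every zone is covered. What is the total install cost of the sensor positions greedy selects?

Pick 1: P3 adds 6 new (Z13, Z2, Z6, Z8, Z7, Z3) at install cost 5 (ratio 6/5).
Pick 2: P1 adds 2 new (Z10, Z5) at install cost 7 (ratio 2/7).
Greedy total install cost: 5 + 7 = 12.

12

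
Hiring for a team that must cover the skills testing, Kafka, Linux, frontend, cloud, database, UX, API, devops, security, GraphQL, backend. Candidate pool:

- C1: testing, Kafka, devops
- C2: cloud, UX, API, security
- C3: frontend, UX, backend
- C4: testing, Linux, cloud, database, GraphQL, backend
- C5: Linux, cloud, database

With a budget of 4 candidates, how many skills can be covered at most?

12

Choosing C1, C2, C3, C4 covers {testing, Kafka, Linux, frontend, cloud, database, UX, API, devops, security, GraphQL, backend} — 12 skills.
That is all 12 skills.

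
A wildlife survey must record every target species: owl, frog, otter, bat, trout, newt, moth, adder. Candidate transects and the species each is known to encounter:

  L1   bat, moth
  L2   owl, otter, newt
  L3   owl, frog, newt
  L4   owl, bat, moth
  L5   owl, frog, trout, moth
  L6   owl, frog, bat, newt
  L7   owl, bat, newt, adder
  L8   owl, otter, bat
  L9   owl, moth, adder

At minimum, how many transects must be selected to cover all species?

3

L2, L5, L7 together cover {owl, frog, otter, bat, trout, newt, moth, adder} — every species.
No 2 of the 9 transects cover everything (all 36 pairs fall short), so 3 is minimum.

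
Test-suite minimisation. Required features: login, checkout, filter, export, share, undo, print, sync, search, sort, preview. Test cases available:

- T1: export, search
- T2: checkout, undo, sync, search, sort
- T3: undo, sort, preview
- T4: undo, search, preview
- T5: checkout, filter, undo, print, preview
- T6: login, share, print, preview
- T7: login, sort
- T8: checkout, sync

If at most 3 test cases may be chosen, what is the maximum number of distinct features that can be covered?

10

Choosing T1, T2, T6 covers {login, checkout, export, share, undo, print, sync, search, sort, preview} — 10 features.
No choice of 3 test cases does better; here filter is left uncovered.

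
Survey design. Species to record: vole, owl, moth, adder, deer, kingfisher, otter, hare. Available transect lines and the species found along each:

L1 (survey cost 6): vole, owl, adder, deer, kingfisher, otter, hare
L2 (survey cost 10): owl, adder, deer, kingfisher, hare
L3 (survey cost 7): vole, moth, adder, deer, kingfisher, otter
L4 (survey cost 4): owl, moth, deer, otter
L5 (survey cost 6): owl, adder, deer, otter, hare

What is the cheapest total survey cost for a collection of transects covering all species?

10

L1, L4 cover every species at survey cost 6 + 4 = 10.
Any cover uses at least 2 transects; among all covering selections none totals below 10.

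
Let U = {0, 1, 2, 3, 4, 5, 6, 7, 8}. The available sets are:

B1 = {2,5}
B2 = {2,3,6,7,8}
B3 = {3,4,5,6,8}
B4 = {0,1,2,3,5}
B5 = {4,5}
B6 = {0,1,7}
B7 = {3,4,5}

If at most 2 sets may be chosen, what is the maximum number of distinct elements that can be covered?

8

Choosing B2, B4 covers {0, 1, 2, 3, 5, 6, 7, 8} — 8 elements.
No choice of 2 sets does better; here 4 is left uncovered.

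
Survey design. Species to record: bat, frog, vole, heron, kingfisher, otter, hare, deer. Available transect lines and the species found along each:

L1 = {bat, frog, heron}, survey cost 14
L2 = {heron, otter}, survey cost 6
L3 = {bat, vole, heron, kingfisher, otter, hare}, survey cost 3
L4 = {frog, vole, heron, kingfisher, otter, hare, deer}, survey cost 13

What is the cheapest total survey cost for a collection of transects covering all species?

L3, L4 cover every species at survey cost 3 + 13 = 16.
Any cover uses at least 2 transects; among all covering selections none totals below 16.

16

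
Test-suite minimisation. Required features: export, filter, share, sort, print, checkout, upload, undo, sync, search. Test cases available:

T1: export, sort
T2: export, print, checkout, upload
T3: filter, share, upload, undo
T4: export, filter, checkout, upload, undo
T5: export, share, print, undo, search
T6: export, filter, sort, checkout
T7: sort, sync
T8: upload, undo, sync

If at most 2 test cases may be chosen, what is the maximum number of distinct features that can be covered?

Choosing T4, T5 covers {export, filter, share, print, checkout, upload, undo, search} — 8 features.
No choice of 2 test cases does better; here sort, sync are left uncovered.

8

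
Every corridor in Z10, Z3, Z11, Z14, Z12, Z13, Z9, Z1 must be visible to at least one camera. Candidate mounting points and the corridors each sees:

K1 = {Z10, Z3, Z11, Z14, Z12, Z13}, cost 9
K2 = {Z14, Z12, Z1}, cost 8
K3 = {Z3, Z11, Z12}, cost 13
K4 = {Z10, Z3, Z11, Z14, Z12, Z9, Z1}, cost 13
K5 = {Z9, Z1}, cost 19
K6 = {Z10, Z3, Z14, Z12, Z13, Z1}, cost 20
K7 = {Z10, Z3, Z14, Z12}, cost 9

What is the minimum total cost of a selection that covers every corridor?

22

K1, K4 cover every corridor at cost 9 + 13 = 22.
Any cover uses at least 2 camera mounts; among all covering selections none totals below 22.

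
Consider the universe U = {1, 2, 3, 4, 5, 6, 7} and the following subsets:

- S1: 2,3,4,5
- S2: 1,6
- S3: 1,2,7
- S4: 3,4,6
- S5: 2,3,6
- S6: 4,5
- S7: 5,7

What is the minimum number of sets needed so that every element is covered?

S1, S2, S3 together cover {1, 2, 3, 4, 5, 6, 7} — every element.
No 2 of the 7 sets cover everything (all 21 pairs fall short), so 3 is minimum.

3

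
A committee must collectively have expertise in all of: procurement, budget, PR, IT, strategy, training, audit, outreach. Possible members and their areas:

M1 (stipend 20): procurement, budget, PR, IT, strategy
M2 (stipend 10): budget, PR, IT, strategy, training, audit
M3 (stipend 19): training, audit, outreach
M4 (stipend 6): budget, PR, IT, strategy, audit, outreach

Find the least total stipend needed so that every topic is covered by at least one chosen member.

M1, M2, M4 cover every topic at stipend 20 + 10 + 6 = 36.
Any cover uses at least 2 members; among all covering selections none totals below 36.

36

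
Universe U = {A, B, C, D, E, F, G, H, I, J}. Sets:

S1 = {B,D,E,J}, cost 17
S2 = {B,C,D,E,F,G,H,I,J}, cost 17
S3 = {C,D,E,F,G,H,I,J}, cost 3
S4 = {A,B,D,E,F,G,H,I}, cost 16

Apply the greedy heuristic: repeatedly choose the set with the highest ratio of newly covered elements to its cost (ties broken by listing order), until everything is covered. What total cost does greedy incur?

19

Pick 1: S3 adds 8 new (C, D, E, F, G, H, I, J) at cost 3 (ratio 8/3).
Pick 2: S4 adds 2 new (A, B) at cost 16 (ratio 2/16).
Greedy total cost: 3 + 16 = 19.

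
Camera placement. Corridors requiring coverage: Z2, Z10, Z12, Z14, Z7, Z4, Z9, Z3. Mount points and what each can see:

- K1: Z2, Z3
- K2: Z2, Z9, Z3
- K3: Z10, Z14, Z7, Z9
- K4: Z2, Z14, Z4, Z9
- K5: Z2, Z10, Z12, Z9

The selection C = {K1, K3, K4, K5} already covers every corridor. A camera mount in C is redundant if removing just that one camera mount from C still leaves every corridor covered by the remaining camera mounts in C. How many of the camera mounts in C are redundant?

0

Drop K1: Z3 uncovered — not redundant.
Drop K3: Z7 uncovered — not redundant.
Drop K4: Z4 uncovered — not redundant.
Drop K5: Z12 uncovered — not redundant.
None of the camera mounts in C is redundant.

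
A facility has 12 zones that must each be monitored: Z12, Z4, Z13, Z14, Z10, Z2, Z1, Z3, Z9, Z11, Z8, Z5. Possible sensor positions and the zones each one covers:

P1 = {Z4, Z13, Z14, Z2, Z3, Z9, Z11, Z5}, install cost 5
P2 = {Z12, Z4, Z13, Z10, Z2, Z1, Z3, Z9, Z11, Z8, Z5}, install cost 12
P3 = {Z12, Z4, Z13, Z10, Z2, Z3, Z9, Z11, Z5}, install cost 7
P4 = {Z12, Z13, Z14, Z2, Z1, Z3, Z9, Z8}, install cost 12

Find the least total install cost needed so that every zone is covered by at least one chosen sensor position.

17

P1, P2 cover every zone at install cost 5 + 12 = 17.
Any cover uses at least 2 sensor positions; among all covering selections none totals below 17.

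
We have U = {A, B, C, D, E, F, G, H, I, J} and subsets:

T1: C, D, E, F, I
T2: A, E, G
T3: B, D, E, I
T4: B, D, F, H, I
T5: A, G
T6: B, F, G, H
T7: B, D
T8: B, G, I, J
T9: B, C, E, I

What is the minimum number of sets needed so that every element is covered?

4

T1, T2, T4, T8 together cover {A, B, C, D, E, F, G, H, I, J} — every element.
No 3 of the 9 sets cover everything (all 84 triples fall short), so 4 is minimum.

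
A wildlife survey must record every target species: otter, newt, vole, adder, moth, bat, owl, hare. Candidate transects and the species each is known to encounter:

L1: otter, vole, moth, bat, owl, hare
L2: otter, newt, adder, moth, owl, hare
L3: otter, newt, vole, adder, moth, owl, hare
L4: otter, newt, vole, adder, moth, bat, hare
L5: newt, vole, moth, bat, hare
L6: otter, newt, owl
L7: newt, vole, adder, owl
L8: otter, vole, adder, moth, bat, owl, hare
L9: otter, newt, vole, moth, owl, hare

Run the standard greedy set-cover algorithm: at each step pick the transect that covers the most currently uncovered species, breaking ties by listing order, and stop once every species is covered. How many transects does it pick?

Pick 1: L3 covers 7 new species (otter, newt, vole, adder, moth, owl, hare).
Pick 2: L1 covers 1 new species (bat).
Greedy uses 2 transects.

2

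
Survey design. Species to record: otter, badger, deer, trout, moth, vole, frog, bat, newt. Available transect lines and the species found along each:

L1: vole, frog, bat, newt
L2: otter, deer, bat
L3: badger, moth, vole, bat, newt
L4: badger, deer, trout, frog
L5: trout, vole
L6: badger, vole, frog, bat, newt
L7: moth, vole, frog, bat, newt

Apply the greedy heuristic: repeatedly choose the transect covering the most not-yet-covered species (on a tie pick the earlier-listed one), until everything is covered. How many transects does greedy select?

3

Pick 1: L3 covers 5 new species (badger, moth, vole, bat, newt).
Pick 2: L4 covers 3 new species (deer, trout, frog).
Pick 3: L2 covers 1 new species (otter).
Greedy uses 3 transects.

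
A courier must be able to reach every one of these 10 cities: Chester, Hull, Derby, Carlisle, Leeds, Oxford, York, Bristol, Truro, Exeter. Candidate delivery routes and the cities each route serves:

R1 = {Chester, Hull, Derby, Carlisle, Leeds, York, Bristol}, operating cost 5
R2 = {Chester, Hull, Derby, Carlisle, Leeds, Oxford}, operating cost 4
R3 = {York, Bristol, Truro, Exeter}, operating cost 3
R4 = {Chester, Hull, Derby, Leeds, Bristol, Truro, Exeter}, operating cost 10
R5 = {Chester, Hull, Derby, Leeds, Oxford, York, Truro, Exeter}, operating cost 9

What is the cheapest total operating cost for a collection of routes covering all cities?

R2, R3 cover every city at operating cost 4 + 3 = 7.
Any cover uses at least 2 routes; among all covering selections none totals below 7.

7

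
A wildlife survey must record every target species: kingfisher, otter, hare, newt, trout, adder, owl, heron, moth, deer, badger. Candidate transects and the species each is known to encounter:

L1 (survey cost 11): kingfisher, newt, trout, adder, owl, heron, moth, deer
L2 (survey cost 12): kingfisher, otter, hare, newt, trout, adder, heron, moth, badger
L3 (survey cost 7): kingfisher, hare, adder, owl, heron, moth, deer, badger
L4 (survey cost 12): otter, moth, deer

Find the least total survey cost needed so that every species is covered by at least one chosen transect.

19

L2, L3 cover every species at survey cost 12 + 7 = 19.
Any cover uses at least 2 transects; among all covering selections none totals below 19.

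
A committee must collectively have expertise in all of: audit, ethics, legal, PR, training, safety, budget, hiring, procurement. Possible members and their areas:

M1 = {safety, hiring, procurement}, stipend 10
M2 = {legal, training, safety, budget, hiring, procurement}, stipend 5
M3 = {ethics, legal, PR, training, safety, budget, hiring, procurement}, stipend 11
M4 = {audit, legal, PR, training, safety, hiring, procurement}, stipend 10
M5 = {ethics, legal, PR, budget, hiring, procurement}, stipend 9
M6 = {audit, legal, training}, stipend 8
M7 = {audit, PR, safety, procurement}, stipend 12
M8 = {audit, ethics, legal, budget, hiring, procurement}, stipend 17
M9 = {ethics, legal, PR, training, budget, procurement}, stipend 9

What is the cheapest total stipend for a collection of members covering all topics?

19

M3, M6 cover every topic at stipend 11 + 8 = 19.
Any cover uses at least 2 members; among all covering selections none totals below 19.
Greedy by coverage-per-stipend would pick M2, M5, M6 for 22 — worse than the optimum 19.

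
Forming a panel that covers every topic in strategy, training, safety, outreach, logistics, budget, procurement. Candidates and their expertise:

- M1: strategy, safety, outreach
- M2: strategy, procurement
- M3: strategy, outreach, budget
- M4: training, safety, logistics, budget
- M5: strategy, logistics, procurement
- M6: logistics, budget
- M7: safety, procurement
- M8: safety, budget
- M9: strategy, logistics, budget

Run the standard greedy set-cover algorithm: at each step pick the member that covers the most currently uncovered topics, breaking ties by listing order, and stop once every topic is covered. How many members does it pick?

Pick 1: M4 covers 4 new topics (training, safety, logistics, budget).
Pick 2: M1 covers 2 new topics (strategy, outreach).
Pick 3: M2 covers 1 new topics (procurement).
Greedy uses 3 members.

3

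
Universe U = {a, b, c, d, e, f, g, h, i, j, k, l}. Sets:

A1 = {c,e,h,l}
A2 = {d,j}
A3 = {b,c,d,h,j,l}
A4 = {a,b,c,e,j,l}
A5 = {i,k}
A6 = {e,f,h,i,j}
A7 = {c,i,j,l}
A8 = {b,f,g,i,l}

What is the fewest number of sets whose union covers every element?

A3, A4, A5, A8 together cover {a, b, c, d, e, f, g, h, i, j, k, l} — every element.
No 3 of the 8 sets cover everything (all 56 triples fall short), so 4 is minimum.
Greedy (largest uncovered first) would take A3, A6, A4, A5, A8 — 5 sets — but 4 suffice.

4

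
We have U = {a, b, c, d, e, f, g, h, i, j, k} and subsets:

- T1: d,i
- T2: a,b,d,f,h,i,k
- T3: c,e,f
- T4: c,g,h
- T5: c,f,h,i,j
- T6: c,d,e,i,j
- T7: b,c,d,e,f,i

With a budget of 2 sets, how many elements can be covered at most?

10

Choosing T2, T6 covers {a, b, c, d, e, f, h, i, j, k} — 10 elements.
No choice of 2 sets does better; here g is left uncovered.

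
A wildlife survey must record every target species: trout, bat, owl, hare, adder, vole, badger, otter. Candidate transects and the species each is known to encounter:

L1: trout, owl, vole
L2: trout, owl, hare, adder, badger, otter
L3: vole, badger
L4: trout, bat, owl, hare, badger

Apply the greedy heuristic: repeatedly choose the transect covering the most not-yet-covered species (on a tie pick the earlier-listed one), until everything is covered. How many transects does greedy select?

3

Pick 1: L2 covers 6 new species (trout, owl, hare, adder, badger, otter).
Pick 2: L1 covers 1 new species (vole).
Pick 3: L4 covers 1 new species (bat).
Greedy uses 3 transects.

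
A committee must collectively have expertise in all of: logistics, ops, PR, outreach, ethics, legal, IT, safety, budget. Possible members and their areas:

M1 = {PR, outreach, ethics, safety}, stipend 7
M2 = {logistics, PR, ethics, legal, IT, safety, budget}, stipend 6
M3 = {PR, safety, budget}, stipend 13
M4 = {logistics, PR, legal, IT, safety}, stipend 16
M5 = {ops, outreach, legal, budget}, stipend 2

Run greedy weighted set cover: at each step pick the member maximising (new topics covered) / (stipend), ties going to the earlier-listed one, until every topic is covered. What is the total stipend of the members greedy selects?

8

Pick 1: M5 adds 4 new (ops, outreach, legal, budget) at stipend 2 (ratio 4/2).
Pick 2: M2 adds 5 new (logistics, PR, ethics, IT, safety) at stipend 6 (ratio 5/6).
Greedy total stipend: 2 + 6 = 8.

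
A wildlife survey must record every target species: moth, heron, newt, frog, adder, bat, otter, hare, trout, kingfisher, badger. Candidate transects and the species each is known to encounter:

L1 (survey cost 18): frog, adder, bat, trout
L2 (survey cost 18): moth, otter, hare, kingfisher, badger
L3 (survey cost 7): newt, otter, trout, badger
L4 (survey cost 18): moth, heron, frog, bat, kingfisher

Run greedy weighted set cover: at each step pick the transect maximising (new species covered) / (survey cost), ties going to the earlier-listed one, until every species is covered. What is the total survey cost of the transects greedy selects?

Pick 1: L3 adds 4 new (newt, otter, trout, badger) at survey cost 7 (ratio 4/7).
Pick 2: L4 adds 5 new (moth, heron, frog, bat, kingfisher) at survey cost 18 (ratio 5/18).
Pick 3: L1 adds 1 new (adder) at survey cost 18 (ratio 1/18).
Pick 4: L2 adds 1 new (hare) at survey cost 18 (ratio 1/18).
Greedy total survey cost: 7 + 18 + 18 + 18 = 61.

61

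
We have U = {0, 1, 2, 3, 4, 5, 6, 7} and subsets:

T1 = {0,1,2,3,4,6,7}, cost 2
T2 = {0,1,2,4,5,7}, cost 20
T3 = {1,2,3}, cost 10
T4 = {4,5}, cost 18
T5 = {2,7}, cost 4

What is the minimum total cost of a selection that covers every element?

T1, T4 cover every element at cost 2 + 18 = 20.
Any cover uses at least 2 sets; among all covering selections none totals below 20.

20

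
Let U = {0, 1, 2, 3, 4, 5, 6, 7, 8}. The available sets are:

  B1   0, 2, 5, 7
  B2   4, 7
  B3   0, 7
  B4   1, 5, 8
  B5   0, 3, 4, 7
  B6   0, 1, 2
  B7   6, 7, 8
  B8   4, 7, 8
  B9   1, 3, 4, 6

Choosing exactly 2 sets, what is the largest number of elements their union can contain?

Choosing B1, B9 covers {0, 1, 2, 3, 4, 5, 6, 7} — 8 elements.
No choice of 2 sets does better; here 8 is left uncovered.

8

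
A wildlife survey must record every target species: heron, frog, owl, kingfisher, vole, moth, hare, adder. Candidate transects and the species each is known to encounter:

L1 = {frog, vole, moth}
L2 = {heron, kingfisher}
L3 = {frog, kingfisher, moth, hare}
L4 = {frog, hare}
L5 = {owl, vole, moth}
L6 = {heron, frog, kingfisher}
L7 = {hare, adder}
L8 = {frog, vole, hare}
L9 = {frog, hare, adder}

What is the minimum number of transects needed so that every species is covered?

3

L2, L5, L9 together cover {heron, frog, owl, kingfisher, vole, moth, hare, adder} — every species.
No 2 of the 9 transects cover everything (all 36 pairs fall short), so 3 is minimum.
Greedy (largest uncovered first) would take L3, L5, L2, L7 — 4 transects — but 3 suffice.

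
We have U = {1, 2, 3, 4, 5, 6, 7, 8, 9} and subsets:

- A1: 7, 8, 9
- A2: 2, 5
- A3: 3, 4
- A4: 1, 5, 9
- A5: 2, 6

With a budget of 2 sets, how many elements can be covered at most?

5

Choosing A1, A2 covers {2, 5, 7, 8, 9} — 5 elements.
No choice of 2 sets does better; here 1, 3, 4, 6 are left uncovered.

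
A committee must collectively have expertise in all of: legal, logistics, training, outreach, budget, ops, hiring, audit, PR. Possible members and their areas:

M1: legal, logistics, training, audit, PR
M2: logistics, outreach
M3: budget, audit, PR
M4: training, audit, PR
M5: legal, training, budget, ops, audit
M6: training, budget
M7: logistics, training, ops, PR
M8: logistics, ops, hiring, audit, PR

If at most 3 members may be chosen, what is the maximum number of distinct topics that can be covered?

9

Choosing M2, M5, M8 covers {legal, logistics, training, outreach, budget, ops, hiring, audit, PR} — 9 topics.
That is all 9 topics.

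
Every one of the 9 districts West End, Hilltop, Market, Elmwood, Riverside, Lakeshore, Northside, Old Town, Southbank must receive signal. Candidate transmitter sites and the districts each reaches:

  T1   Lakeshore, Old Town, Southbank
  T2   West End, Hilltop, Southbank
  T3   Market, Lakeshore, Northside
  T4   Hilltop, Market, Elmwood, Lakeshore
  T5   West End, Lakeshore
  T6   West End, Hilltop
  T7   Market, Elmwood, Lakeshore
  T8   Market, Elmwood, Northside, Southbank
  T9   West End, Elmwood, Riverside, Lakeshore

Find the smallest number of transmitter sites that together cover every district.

T1, T2, T3, T9 together cover {West End, Hilltop, Market, Elmwood, Riverside, Lakeshore, Northside, Old Town, Southbank} — every district.
No 3 of the 9 transmitter sites cover everything (all 84 triples fall short), so 4 is minimum.

4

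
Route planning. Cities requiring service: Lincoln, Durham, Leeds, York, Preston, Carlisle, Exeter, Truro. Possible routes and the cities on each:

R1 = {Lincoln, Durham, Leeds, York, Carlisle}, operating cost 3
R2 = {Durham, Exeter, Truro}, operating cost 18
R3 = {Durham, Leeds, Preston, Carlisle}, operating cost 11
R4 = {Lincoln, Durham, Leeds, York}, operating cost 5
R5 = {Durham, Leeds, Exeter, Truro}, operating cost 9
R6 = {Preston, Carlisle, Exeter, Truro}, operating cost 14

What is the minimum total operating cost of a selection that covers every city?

R1, R6 cover every city at operating cost 3 + 14 = 17.
Any cover uses at least 2 routes; among all covering selections none totals below 17.
Greedy by coverage-per-operating cost would pick R1, R5, R3 for 23 — worse than the optimum 17.

17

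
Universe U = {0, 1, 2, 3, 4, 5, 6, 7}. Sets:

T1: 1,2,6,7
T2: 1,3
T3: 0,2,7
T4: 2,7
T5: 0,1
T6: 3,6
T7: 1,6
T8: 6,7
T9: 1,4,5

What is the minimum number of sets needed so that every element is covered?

T3, T6, T9 together cover {0, 1, 2, 3, 4, 5, 6, 7} — every element.
No 2 of the 9 sets cover everything (all 36 pairs fall short), so 3 is minimum.
Greedy (largest uncovered first) would take T1, T9, T2, T3 — 4 sets — but 3 suffice.

3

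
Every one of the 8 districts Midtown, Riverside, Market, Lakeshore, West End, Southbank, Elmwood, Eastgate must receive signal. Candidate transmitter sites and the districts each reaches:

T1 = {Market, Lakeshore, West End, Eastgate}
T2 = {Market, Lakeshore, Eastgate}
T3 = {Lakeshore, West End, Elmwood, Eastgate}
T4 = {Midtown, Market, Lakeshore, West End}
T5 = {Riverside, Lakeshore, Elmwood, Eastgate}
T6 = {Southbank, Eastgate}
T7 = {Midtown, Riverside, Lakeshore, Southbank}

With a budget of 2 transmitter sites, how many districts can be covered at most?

Choosing T1, T7 covers {Midtown, Riverside, Market, Lakeshore, West End, Southbank, Eastgate} — 7 districts.
No choice of 2 transmitter sites does better; here Elmwood is left uncovered.

7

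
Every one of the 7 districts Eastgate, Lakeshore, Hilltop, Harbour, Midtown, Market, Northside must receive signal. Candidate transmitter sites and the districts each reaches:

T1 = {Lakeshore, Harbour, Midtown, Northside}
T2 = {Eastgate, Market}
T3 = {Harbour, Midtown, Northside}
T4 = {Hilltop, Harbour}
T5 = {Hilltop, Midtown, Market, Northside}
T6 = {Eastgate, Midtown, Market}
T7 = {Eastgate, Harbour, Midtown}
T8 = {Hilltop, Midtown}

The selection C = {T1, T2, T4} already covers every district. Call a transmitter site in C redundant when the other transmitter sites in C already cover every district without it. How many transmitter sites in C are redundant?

0

Drop T1: Lakeshore, Midtown, Northside uncovered — not redundant.
Drop T2: Eastgate, Market uncovered — not redundant.
Drop T4: Hilltop uncovered — not redundant.
None of the transmitter sites in C is redundant.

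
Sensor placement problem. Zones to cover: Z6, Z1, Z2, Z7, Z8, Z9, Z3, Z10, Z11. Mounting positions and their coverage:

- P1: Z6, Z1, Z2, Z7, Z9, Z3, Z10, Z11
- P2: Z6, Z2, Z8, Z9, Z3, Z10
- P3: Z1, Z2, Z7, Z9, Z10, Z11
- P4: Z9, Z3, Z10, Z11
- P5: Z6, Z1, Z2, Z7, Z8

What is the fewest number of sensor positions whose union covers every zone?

2

P1, P2 together cover {Z6, Z1, Z2, Z7, Z8, Z9, Z3, Z10, Z11} — every zone.
No single sensor position contains all 9 zones, so 2 is optimal.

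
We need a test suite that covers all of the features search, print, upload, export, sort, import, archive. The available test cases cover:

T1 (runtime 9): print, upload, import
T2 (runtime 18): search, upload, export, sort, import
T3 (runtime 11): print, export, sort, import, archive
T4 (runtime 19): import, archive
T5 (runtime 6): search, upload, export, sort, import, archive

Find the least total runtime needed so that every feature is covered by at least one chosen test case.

15

T1, T5 cover every feature at runtime 9 + 6 = 15.
Any cover uses at least 2 test cases; among all covering selections none totals below 15.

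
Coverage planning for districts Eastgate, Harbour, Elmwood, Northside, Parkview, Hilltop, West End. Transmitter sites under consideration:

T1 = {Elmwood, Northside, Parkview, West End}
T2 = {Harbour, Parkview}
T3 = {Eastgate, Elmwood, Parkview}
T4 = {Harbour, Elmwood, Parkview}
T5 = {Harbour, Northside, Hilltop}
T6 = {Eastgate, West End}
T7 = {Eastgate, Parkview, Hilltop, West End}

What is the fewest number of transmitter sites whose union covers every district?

3

T1, T2, T7 together cover {Eastgate, Harbour, Elmwood, Northside, Parkview, Hilltop, West End} — every district.
No 2 of the 7 transmitter sites cover everything (all 21 pairs fall short), so 3 is minimum.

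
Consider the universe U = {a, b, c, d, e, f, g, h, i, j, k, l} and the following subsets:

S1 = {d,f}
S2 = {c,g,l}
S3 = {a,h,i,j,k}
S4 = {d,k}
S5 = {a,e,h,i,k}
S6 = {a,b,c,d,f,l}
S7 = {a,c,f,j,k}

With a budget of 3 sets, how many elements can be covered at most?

11

Choosing S2, S3, S6 covers {a, b, c, d, f, g, h, i, j, k, l} — 11 elements.
No choice of 3 sets does better; here e is left uncovered.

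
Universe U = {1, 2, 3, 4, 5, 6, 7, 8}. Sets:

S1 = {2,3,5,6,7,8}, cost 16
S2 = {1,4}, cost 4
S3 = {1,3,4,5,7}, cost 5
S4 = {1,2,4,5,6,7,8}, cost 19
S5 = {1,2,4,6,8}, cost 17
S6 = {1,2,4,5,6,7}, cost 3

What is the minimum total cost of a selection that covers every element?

19

S1, S6 cover every element at cost 16 + 3 = 19.
Any cover uses at least 2 sets; among all covering selections none totals below 19.
Greedy by coverage-per-cost would pick S6, S3, S1 for 24 — worse than the optimum 19.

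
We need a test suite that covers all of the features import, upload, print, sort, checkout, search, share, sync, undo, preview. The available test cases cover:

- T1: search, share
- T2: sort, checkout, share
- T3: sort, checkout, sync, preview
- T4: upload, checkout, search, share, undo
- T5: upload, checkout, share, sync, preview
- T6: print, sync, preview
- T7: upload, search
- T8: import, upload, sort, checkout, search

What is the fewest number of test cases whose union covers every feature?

3

T4, T6, T8 together cover {import, upload, print, sort, checkout, search, share, sync, undo, preview} — every feature.
No 2 of the 8 test cases cover everything (all 28 pairs fall short), so 3 is minimum.
Greedy (largest uncovered first) would take T4, T3, T6, T8 — 4 test cases — but 3 suffice.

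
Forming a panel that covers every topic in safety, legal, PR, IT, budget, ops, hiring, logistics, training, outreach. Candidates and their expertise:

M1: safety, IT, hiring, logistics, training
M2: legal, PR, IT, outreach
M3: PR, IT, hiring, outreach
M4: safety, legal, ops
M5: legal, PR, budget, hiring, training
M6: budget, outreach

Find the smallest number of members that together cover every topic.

M1, M2, M4, M5 together cover {safety, legal, PR, IT, budget, ops, hiring, logistics, training, outreach} — every topic.
No 3 of the 6 members cover everything (all 20 triples fall short), so 4 is minimum.

4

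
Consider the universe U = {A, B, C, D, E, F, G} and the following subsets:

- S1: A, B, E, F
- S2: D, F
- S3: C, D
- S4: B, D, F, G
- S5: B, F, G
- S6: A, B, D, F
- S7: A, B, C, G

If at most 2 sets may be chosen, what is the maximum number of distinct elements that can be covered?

Choosing S1, S3 covers {A, B, C, D, E, F} — 6 elements.
No choice of 2 sets does better; here G is left uncovered.

6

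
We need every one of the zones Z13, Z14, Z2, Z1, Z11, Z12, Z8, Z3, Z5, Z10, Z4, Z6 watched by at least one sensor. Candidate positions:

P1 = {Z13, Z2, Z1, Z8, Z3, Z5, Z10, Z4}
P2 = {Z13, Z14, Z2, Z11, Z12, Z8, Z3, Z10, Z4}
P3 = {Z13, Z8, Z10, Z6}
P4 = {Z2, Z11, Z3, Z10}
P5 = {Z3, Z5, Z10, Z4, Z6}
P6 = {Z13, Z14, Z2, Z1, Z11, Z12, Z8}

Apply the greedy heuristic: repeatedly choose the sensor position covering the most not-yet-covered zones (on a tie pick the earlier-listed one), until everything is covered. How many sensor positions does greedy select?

3

Pick 1: P2 covers 9 new zones (Z13, Z14, Z2, Z11, Z12, Z8, Z3, Z10, Z4).
Pick 2: P1 covers 2 new zones (Z1, Z5).
Pick 3: P3 covers 1 new zones (Z6).
Greedy uses 3 sensor positions. (The true minimum is 2.)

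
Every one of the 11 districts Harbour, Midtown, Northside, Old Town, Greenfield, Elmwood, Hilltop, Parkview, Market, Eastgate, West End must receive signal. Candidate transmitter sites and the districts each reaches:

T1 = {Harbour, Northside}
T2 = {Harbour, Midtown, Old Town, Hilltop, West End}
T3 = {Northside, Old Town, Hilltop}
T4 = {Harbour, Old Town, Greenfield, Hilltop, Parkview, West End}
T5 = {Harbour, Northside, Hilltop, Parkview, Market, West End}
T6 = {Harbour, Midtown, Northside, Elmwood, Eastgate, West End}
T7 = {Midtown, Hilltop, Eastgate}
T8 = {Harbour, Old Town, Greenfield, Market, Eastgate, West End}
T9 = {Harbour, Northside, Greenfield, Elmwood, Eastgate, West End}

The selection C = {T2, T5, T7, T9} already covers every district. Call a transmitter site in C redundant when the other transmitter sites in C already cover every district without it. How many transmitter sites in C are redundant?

Drop T2: Old Town uncovered — not redundant.
Drop T5: Parkview, Market uncovered — not redundant.
Drop T7: the rest still cover every district — redundant.
Drop T9: Greenfield, Elmwood uncovered — not redundant.
1 redundant: T7.

1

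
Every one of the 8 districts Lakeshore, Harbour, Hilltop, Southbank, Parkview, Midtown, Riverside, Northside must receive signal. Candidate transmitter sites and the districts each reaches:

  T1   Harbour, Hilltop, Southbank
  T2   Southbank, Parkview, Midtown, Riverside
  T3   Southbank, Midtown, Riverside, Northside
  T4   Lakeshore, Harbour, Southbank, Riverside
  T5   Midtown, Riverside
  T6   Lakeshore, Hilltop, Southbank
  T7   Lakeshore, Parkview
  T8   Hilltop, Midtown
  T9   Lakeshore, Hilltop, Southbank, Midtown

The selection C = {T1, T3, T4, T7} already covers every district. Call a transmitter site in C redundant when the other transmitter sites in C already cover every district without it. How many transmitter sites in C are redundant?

Drop T1: Hilltop uncovered — not redundant.
Drop T3: Midtown, Northside uncovered — not redundant.
Drop T4: the rest still cover every district — redundant.
Drop T7: Parkview uncovered — not redundant.
1 redundant: T4.

1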